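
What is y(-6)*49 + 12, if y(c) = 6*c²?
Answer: 10596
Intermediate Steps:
y(-6)*49 + 12 = (6*(-6)²)*49 + 12 = (6*36)*49 + 12 = 216*49 + 12 = 10584 + 12 = 10596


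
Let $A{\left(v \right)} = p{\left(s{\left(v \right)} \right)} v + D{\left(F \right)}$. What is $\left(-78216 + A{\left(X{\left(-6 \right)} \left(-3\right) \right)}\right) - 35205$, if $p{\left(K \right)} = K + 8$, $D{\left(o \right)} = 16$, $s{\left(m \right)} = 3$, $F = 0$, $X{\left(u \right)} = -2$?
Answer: $-113339$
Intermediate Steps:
$p{\left(K \right)} = 8 + K$
$A{\left(v \right)} = 16 + 11 v$ ($A{\left(v \right)} = \left(8 + 3\right) v + 16 = 11 v + 16 = 16 + 11 v$)
$\left(-78216 + A{\left(X{\left(-6 \right)} \left(-3\right) \right)}\right) - 35205 = \left(-78216 + \left(16 + 11 \left(\left(-2\right) \left(-3\right)\right)\right)\right) - 35205 = \left(-78216 + \left(16 + 11 \cdot 6\right)\right) - 35205 = \left(-78216 + \left(16 + 66\right)\right) - 35205 = \left(-78216 + 82\right) - 35205 = -78134 - 35205 = -113339$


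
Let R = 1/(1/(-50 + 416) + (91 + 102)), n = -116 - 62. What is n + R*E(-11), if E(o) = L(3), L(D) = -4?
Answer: -12575206/70639 ≈ -178.02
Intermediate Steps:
n = -178
E(o) = -4
R = 366/70639 (R = 1/(1/366 + 193) = 1/(70639/366) = 366/70639 ≈ 0.0051813)
n + R*E(-11) = -178 + (366/70639)*(-4) = -178 - 1464/70639 = -12575206/70639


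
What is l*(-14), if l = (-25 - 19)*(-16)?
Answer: -9856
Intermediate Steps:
l = 704 (l = -44*(-16) = 704)
l*(-14) = 704*(-14) = -9856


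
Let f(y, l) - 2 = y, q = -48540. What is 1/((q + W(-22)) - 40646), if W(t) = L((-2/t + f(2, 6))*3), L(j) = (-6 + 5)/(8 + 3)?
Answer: -11/981047 ≈ -1.1213e-5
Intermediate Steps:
f(y, l) = 2 + y
L(j) = -1/11
W(t) = -1/11
1/((q + W(-22)) - 40646) = 1/((-48540 - 1/11) - 40646) = 1/(-533941/11 - 40646) = 1/(-981047/11) = -11/981047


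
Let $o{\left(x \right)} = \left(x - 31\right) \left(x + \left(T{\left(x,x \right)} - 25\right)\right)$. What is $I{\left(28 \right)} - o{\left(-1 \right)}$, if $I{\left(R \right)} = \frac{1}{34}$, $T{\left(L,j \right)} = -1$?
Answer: $- \frac{29375}{34} \approx -863.97$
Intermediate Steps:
$I{\left(R \right)} = \frac{1}{34}$
$o{\left(x \right)} = \left(-31 + x\right) \left(-26 + x\right)$ ($o{\left(x \right)} = \left(x - 31\right) \left(x - 26\right) = \left(-31 + x\right) \left(x - 26\right) = \left(-31 + x\right) \left(-26 + x\right)$)
$I{\left(28 \right)} - o{\left(-1 \right)} = \frac{1}{34} - \left(806 + \left(-1\right)^{2} - -57\right) = \frac{1}{34} - \left(806 + 1 + 57\right) = \frac{1}{34} - 864 = - \frac{29375}{34}$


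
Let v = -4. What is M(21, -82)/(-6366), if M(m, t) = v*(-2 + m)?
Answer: 38/3183 ≈ 0.011938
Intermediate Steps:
M(m, t) = 8 - 4*m (M(m, t) = -4*(-2 + m) = 8 - 4*m)
M(21, -82)/(-6366) = (8 - 4*21)/(-6366) = (8 - 84)*(-1/6366) = -76*(-1/6366) = 38/3183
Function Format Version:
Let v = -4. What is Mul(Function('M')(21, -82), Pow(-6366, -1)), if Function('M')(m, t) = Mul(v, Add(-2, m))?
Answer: Rational(38, 3183) ≈ 0.011938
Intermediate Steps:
Function('M')(m, t) = Add(8, Mul(-4, m)) (Function('M')(m, t) = Mul(-4, Add(-2, m)) = Add(8, Mul(-4, m)))
Mul(Function('M')(21, -82), Pow(-6366, -1)) = Mul(Add(8, Mul(-4, 21)), Pow(-6366, -1)) = Mul(Add(8, -84), Rational(-1, 6366)) = Mul(-76, Rational(-1, 6366)) = Rational(38, 3183)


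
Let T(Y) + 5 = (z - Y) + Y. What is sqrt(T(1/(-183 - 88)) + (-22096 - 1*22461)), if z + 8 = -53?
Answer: I*sqrt(44623) ≈ 211.24*I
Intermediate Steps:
z = -61 (z = -8 - 53 = -61)
T(Y) = -66 (T(Y) = -5 + ((-61 - Y) + Y) = -5 - 61 = -66)
sqrt(T(1/(-183 - 88)) + (-22096 - 1*22461)) = sqrt(-66 + (-22096 - 1*22461)) = sqrt(-66 + (-22096 - 22461)) = sqrt(-66 - 44557) = sqrt(-44623) = I*sqrt(44623)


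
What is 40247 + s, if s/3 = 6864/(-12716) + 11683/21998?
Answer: 15050999843/373966 ≈ 40247.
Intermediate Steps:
s = -9759/373966 (s = 3*(6864/(-12716) + 11683/21998) = 3*(6864*(-1/12716) + 11683*(1/21998)) = 3*(-156/289 + 11683/21998) = 3*(-3253/373966) = -9759/373966 ≈ -0.026096)
40247 + s = 40247 - 9759/373966 = 15050999843/373966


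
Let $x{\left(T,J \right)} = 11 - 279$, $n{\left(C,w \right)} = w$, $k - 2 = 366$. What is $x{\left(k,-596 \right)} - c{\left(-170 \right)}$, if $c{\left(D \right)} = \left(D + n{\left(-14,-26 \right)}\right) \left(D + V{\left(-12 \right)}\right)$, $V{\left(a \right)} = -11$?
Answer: $-35744$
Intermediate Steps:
$k = 368$ ($k = 2 + 366 = 368$)
$x{\left(T,J \right)} = -268$ ($x{\left(T,J \right)} = 11 - 279 = -268$)
$c{\left(D \right)} = \left(-26 + D\right) \left(-11 + D\right)$ ($c{\left(D \right)} = \left(D - 26\right) \left(D - 11\right) = \left(-26 + D\right) \left(-11 + D\right)$)
$x{\left(k,-596 \right)} - c{\left(-170 \right)} = -268 - \left(286 + \left(-170\right)^{2} - -6290\right) = -268 - \left(286 + 28900 + 6290\right) = -268 - 35476 = -35744$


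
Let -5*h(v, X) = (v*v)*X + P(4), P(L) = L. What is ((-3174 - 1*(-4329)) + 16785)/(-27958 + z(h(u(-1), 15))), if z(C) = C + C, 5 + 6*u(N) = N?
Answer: -1725/2689 ≈ -0.64150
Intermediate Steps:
u(N) = -⅚ + N/6
h(v, X) = -⅘ - X*v²/5 (h(v, X) = -((v*v)*X + 4)/5 = -(v²*X + 4)/5 = -(X*v² + 4)/5 = -(4 + X*v²)/5 = -⅘ - X*v²/5)
z(C) = 2*C
((-3174 - 1*(-4329)) + 16785)/(-27958 + z(h(u(-1), 15))) = ((-3174 - 1*(-4329)) + 16785)/(-27958 + 2*(-⅘ - ⅕*15*(-⅚ + (⅙)*(-1))²)) = ((-3174 + 4329) + 16785)/(-27958 + 2*(-⅘ - ⅕*15*(-⅚ - ⅙)²)) = (1155 + 16785)/(-27958 + 2*(-⅘ - ⅕*15*(-1)²)) = 17940/(-27958 + 2*(-⅘ - ⅕*15*1)) = 17940/(-27958 + 2*(-⅘ - 3)) = 17940/(-27958 + 2*(-19/5)) = 17940/(-27958 - 38/5) = 17940/(-139828/5) = 17940*(-5/139828) = -1725/2689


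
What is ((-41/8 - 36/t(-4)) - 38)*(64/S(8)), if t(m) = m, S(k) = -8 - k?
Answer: 273/2 ≈ 136.50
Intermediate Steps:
((-41/8 - 36/t(-4)) - 38)*(64/S(8)) = ((-41/8 - 36/(-4)) - 38)*(64/(-8 - 1*8)) = ((-41*1/8 - 36*(-1/4)) - 38)*(64/(-8 - 8)) = ((-41/8 + 9) - 38)*(64/(-16)) = (31/8 - 38)*(64*(-1/16)) = -273/8*(-4) = 273/2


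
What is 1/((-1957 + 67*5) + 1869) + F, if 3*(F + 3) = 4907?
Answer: 1209809/741 ≈ 1632.7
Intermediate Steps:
F = 4898/3 (F = -3 + (⅓)*4907 = -3 + 4907/3 = 4898/3 ≈ 1632.7)
1/((-1957 + 67*5) + 1869) + F = 1/((-1957 + 67*5) + 1869) + 4898/3 = 1/((-1957 + 335) + 1869) + 4898/3 = 1/(-1622 + 1869) + 4898/3 = 1/247 + 4898/3 = 1209809/741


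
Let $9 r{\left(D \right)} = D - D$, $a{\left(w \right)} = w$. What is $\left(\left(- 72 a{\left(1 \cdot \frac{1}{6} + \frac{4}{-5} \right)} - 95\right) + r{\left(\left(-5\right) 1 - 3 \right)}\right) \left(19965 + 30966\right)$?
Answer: $- \frac{12579957}{5} \approx -2.516 \cdot 10^{6}$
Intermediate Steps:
$r{\left(D \right)} = 0$ ($r{\left(D \right)} = \frac{D - D}{9} = \frac{1}{9} \cdot 0 = 0$)
$\left(\left(- 72 a{\left(1 \cdot \frac{1}{6} + \frac{4}{-5} \right)} - 95\right) + r{\left(\left(-5\right) 1 - 3 \right)}\right) \left(19965 + 30966\right) = \left(\left(- 72 \left(1 \cdot \frac{1}{6} + \frac{4}{-5}\right) - 95\right) + 0\right) \left(19965 + 30966\right) = \left(\left(- 72 \left(1 \cdot \frac{1}{6} + 4 \left(- \frac{1}{5}\right)\right) - 95\right) + 0\right) 50931 = \left(\left(- 72 \left(\frac{1}{6} - \frac{4}{5}\right) - 95\right) + 0\right) 50931 = \left(\left(\left(-72\right) \left(- \frac{19}{30}\right) - 95\right) + 0\right) 50931 = \left(\left(\frac{228}{5} - 95\right) + 0\right) 50931 = \left(- \frac{247}{5} + 0\right) 50931 = \left(- \frac{247}{5}\right) 50931 = - \frac{12579957}{5}$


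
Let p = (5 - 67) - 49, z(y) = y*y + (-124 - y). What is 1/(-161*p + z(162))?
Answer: 1/43829 ≈ 2.2816e-5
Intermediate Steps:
z(y) = -124 + y² - y (z(y) = y² + (-124 - y) = -124 + y² - y)
p = -111 (p = -62 - 49 = -111)
1/(-161*p + z(162)) = 1/(-161*(-111) + (-124 + 162² - 1*162)) = 1/(17871 + (-124 + 26244 - 162)) = 1/(17871 + 25958) = 1/43829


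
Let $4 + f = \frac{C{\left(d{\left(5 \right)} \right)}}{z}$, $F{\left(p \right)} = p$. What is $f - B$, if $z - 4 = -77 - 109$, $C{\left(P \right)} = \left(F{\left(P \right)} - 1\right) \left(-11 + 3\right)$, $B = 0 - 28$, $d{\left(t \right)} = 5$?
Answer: $\frac{2200}{91} \approx 24.176$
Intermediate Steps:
$B = -28$ ($B = 0 - 28 = -28$)
$C{\left(P \right)} = 8 - 8 P$ ($C{\left(P \right)} = \left(P - 1\right) \left(-11 + 3\right) = \left(-1 + P\right) \left(-8\right) = 8 - 8 P$)
$z = -182$ ($z = 4 - 186 = -182$)
$f = - \frac{348}{91}$ ($f = -4 + \frac{8 - 40}{-182} = -4 + \left(8 - 40\right) \left(- \frac{1}{182}\right) = -4 - - \frac{16}{91} = -4 + \frac{16}{91} = - \frac{348}{91} \approx -3.8242$)
$f - B = - \frac{348}{91} - -28 = - \frac{348}{91} + 28 = \frac{2200}{91}$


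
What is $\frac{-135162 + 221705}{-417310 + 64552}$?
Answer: $- \frac{2339}{9534} \approx -0.24533$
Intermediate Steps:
$\frac{-135162 + 221705}{-417310 + 64552} = \frac{86543}{-352758} = 86543 \left(- \frac{1}{352758}\right) = - \frac{2339}{9534}$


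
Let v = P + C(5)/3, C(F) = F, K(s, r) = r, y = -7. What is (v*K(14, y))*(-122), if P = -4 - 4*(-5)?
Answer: 45262/3 ≈ 15087.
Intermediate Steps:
P = 16 (P = -4 + 20 = 16)
v = 53/3 (v = 16 + 5/3 = 53/3 ≈ 17.667)
(v*K(14, y))*(-122) = ((53/3)*(-7))*(-122) = -371/3*(-122) = 45262/3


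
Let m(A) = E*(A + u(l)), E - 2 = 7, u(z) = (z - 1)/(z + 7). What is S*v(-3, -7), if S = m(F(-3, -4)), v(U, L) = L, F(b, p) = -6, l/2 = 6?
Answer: 6489/19 ≈ 341.53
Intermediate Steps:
l = 12 (l = 2*6 = 12)
u(z) = (-1 + z)/(7 + z)
E = 9 (E = 2 + 7 = 9)
m(A) = 99/19 + 9*A (m(A) = 9*(A + (-1 + 12)/(7 + 12)) = 9*(A + 11/19) = 9*(11/19 + A) = 99/19 + 9*A)
S = -927/19 (S = 99/19 + 9*(-6) = 99/19 - 54 = -927/19 ≈ -48.789)
S*v(-3, -7) = -927/19*(-7) = 6489/19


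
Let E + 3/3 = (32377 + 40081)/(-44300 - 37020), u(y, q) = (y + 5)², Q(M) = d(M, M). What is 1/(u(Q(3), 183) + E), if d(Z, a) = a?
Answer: 40660/2525351 ≈ 0.016101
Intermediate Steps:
Q(M) = M
u(y, q) = (5 + y)²
E = -76889/40660 (E = -1 + (32377 + 40081)/(-44300 - 37020) = -1 + 72458/(-81320) = -1 + 72458*(-1/81320) = -1 - 36229/40660 = -76889/40660 ≈ -1.8910)
1/(u(Q(3), 183) + E) = 1/((5 + 3)² - 76889/40660) = 1/(8² - 76889/40660) = 1/(64 - 76889/40660) = 1/(2525351/40660) = 40660/2525351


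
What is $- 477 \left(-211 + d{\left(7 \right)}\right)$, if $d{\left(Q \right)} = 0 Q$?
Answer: $100647$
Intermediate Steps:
$d{\left(Q \right)} = 0$
$- 477 \left(-211 + d{\left(7 \right)}\right) = - 477 \left(-211 + 0\right) = \left(-477\right) \left(-211\right) = 100647$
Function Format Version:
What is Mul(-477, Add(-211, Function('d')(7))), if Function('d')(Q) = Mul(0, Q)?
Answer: 100647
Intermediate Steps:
Function('d')(Q) = 0
Mul(-477, Add(-211, Function('d')(7))) = Mul(-477, Add(-211, 0)) = Mul(-477, -211) = 100647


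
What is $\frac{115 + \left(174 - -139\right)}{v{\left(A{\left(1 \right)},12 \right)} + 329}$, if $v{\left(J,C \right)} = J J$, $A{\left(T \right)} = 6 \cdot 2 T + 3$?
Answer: $\frac{214}{277} \approx 0.77256$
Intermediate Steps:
$A{\left(T \right)} = 3 + 12 T$ ($A{\left(T \right)} = 12 T + 3 = 3 + 12 T$)
$v{\left(J,C \right)} = J^{2}$
$\frac{115 + \left(174 - -139\right)}{v{\left(A{\left(1 \right)},12 \right)} + 329} = \frac{115 + \left(174 - -139\right)}{\left(3 + 12 \cdot 1\right)^{2} + 329} = \frac{115 + \left(174 + 139\right)}{\left(3 + 12\right)^{2} + 329} = \frac{115 + 313}{15^{2} + 329} = \frac{428}{225 + 329} = \frac{428}{554} = 428 \cdot \frac{1}{554} = \frac{214}{277}$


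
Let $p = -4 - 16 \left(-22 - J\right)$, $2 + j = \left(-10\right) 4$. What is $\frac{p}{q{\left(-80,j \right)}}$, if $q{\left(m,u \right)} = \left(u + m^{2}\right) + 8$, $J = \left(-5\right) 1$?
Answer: $\frac{134}{3183} \approx 0.042099$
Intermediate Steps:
$j = -42$ ($j = -2 - 40 = -42$)
$J = -5$
$q{\left(m,u \right)} = 8 + u + m^{2}$
$p = 268$ ($p = -4 - 16 \left(-22 - -5\right) = -4 - 16 \left(-22 + 5\right) = -4 - -272 = -4 + 272 = 268$)
$\frac{p}{q{\left(-80,j \right)}} = \frac{268}{8 - 42 + \left(-80\right)^{2}} = \frac{268}{8 - 42 + 6400} = \frac{268}{6366} = 268 \cdot \frac{1}{6366} = \frac{134}{3183}$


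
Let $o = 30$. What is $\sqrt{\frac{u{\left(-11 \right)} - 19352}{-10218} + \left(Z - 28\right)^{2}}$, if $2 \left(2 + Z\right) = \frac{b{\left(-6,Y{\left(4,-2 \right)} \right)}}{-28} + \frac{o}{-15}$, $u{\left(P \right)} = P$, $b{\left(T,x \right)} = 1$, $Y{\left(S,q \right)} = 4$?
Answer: $\frac{\sqrt{78908901483945}}{286104} \approx 31.048$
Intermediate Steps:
$Z = - \frac{169}{56}$ ($Z = -2 + \frac{1 \frac{1}{-28} + \frac{30}{-15}}{2} = -2 + \frac{1 \left(- \frac{1}{28}\right) + 30 \left(- \frac{1}{15}\right)}{2} = -2 + \frac{- \frac{1}{28} - 2}{2} = -2 + \frac{1}{2} \left(- \frac{57}{28}\right) = -2 - \frac{57}{56} = - \frac{169}{56} \approx -3.0179$)
$\sqrt{\frac{u{\left(-11 \right)} - 19352}{-10218} + \left(Z - 28\right)^{2}} = \sqrt{\frac{-11 - 19352}{-10218} + \left(- \frac{169}{56} - 28\right)^{2}} = \sqrt{\left(-19363\right) \left(- \frac{1}{10218}\right) + \left(- \frac{1737}{56}\right)^{2}} = \sqrt{\frac{19363}{10218} + \frac{3017169}{3136}} = \sqrt{\frac{15445077605}{16021824}} = \frac{\sqrt{78908901483945}}{286104}$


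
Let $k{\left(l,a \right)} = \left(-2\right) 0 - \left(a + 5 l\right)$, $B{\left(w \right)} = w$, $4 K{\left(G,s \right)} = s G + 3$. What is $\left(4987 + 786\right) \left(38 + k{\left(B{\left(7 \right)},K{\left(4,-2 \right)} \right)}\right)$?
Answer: $\frac{98141}{4} \approx 24535.0$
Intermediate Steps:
$K{\left(G,s \right)} = \frac{3}{4} + \frac{G s}{4}$ ($K{\left(G,s \right)} = \frac{s G + 3}{4} = \frac{G s + 3}{4} = \frac{3 + G s}{4} = \frac{3}{4} + \frac{G s}{4}$)
$k{\left(l,a \right)} = - a - 5 l$ ($k{\left(l,a \right)} = 0 - \left(a + 5 l\right) = - a - 5 l$)
$\left(4987 + 786\right) \left(38 + k{\left(B{\left(7 \right)},K{\left(4,-2 \right)} \right)}\right) = \left(4987 + 786\right) \left(38 - \left(\frac{143}{4} + \frac{1}{4} \cdot 4 \left(-2\right)\right)\right) = 5773 \left(38 - \frac{135}{4}\right) = 5773 \cdot \frac{17}{4} = \frac{98141}{4}$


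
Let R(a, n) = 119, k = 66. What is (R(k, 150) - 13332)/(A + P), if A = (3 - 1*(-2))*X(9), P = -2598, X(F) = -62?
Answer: 13213/2908 ≈ 4.5437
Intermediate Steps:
A = -310 (A = (3 - 1*(-2))*(-62) = (3 + 2)*(-62) = 5*(-62) = -310)
(R(k, 150) - 13332)/(A + P) = (119 - 13332)/(-310 - 2598) = -13213/(-2908) = -13213*(-1/2908) = 13213/2908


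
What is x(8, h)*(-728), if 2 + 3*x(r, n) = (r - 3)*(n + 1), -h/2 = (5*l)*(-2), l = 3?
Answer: -73528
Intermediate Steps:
h = 60 (h = -2*5*3*(-2) = -30*(-2) = -2*(-30) = 60)
x(r, n) = -⅔ + (1 + n)*(-3 + r)/3 (x(r, n) = -⅔ + ((r - 3)*(n + 1))/3 = -⅔ + ((-3 + r)*(1 + n))/3 = -⅔ + ((1 + n)*(-3 + r))/3 = -⅔ + (1 + n)*(-3 + r)/3)
x(8, h)*(-728) = (-5/3 - 1*60 + (⅓)*8 + (⅓)*60*8)*(-728) = (-5/3 - 60 + 8/3 + 160)*(-728) = 101*(-728) = -73528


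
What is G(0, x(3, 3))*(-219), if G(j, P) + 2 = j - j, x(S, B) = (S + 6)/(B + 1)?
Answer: 438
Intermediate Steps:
x(S, B) = (6 + S)/(1 + B)
G(j, P) = -2 (G(j, P) = -2 + (j - j) = -2 + 0 = -2)
G(0, x(3, 3))*(-219) = -2*(-219) = 438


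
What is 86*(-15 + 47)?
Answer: 2752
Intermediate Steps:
86*(-15 + 47) = 86*32 = 2752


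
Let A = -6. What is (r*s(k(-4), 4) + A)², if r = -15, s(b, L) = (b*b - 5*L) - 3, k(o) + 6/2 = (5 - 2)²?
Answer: 40401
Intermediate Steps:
k(o) = 6 (k(o) = -3 + (5 - 2)² = -3 + 3² = -3 + 9 = 6)
s(b, L) = -3 + b² - 5*L (s(b, L) = (b² - 5*L) - 3 = -3 + b² - 5*L)
(r*s(k(-4), 4) + A)² = (-15*(-3 + 6² - 5*4) - 6)² = (-15*(-3 + 36 - 20) - 6)² = (-15*13 - 6)² = (-195 - 6)² = (-201)² = 40401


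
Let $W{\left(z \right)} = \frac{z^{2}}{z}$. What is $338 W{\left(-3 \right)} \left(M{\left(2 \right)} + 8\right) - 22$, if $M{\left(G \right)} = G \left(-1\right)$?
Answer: $-6106$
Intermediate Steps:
$M{\left(G \right)} = - G$
$W{\left(z \right)} = z$
$338 W{\left(-3 \right)} \left(M{\left(2 \right)} + 8\right) - 22 = 338 \left(- 3 \left(\left(-1\right) 2 + 8\right)\right) - 22 = 338 \left(- 3 \left(-2 + 8\right)\right) - 22 = 338 \left(\left(-3\right) 6\right) - 22 = 338 \left(-18\right) - 22 = -6084 - 22 = -6106$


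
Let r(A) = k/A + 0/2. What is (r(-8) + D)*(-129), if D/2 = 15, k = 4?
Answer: -7611/2 ≈ -3805.5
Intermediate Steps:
r(A) = 4/A (r(A) = 4/A + 0/2 = 4/A + 0*(½) = 4/A + 0 = 4/A)
D = 30 (D = 2*15 = 30)
(r(-8) + D)*(-129) = (4/(-8) + 30)*(-129) = (4*(-⅛) + 30)*(-129) = (-½ + 30)*(-129) = (59/2)*(-129) = -7611/2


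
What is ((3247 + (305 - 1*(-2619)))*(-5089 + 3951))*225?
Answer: -1580084550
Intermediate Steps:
((3247 + (305 - 1*(-2619)))*(-5089 + 3951))*225 = ((3247 + (305 + 2619))*(-1138))*225 = ((3247 + 2924)*(-1138))*225 = (6171*(-1138))*225 = -7022598*225 = -1580084550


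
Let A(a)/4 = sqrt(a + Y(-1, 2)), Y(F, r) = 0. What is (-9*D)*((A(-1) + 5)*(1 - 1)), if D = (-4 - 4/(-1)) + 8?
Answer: 0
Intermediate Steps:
A(a) = 4*sqrt(a) (A(a) = 4*sqrt(a + 0) = 4*sqrt(a))
D = 8 (D = (-4 - 4*(-1)) + 8 = (-4 + 4) + 8 = 0 + 8 = 8)
(-9*D)*((A(-1) + 5)*(1 - 1)) = (-9*8)*((4*sqrt(-1) + 5)*(1 - 1)) = -72*(4*I + 5)*0 = -72*(5 + 4*I)*0 = -72*0 = 0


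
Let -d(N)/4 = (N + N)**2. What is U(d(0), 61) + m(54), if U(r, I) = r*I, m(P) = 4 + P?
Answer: 58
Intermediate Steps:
d(N) = -16*N**2 (d(N) = -4*(N + N)**2 = -4*4*N**2 = -16*N**2)
U(r, I) = I*r
U(d(0), 61) + m(54) = 61*(-16*0**2) + (4 + 54) = 61*(-16*0) + 58 = 61*0 + 58 = 0 + 58 = 58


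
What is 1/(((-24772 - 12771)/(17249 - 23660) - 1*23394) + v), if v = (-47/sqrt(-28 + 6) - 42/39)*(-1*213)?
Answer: -3538964687455626/82654166103480283471 + 69536963102139*I*sqrt(22)/82654166103480283471 ≈ -4.2817e-5 + 3.9461e-6*I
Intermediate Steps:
v = 2982/13 - 10011*I*sqrt(22)/22 (v = (-47*(-I*sqrt(22)/22) - 42*1/39)*(-213) = (-47*(-I*sqrt(22)/22) - 14/13)*(-213) = (-(-47)*I*sqrt(22)/22 - 14/13)*(-213) = (47*I*sqrt(22)/22 - 14/13)*(-213) = (-14/13 + 47*I*sqrt(22)/22)*(-213) = 2982/13 - 10011*I*sqrt(22)/22 ≈ 229.38 - 2134.4*I)
1/(((-24772 - 12771)/(17249 - 23660) - 1*23394) + v) = 1/(((-24772 - 12771)/(17249 - 23660) - 1*23394) + (2982/13 - 10011*I*sqrt(22)/22)) = 1/((-37543/(-6411) - 23394) + (2982/13 - 10011*I*sqrt(22)/22)) = 1/((-37543*(-1/6411) - 23394) + (2982/13 - 10011*I*sqrt(22)/22)) = 1/((37543/6411 - 23394) + (2982/13 - 10011*I*sqrt(22)/22)) = 1/(-149941391/6411 + (2982/13 - 10011*I*sqrt(22)/22)) = 1/(-1930120481/83343 - 10011*I*sqrt(22)/22)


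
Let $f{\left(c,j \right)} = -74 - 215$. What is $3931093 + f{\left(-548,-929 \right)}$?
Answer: $3930804$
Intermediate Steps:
$f{\left(c,j \right)} = -289$
$3931093 + f{\left(-548,-929 \right)} = 3931093 - 289 = 3930804$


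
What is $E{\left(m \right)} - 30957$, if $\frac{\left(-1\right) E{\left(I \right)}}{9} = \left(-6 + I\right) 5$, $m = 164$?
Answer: $-38067$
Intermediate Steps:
$E{\left(I \right)} = 270 - 45 I$ ($E{\left(I \right)} = - 9 \left(-6 + I\right) 5 = - 9 \left(-30 + 5 I\right) = 270 - 45 I$)
$E{\left(m \right)} - 30957 = \left(270 - 7380\right) - 30957 = -7110 - 30957 = -38067$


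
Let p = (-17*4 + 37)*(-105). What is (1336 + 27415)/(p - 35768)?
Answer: -28751/32513 ≈ -0.88429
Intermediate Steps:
p = 3255 (p = (-68 + 37)*(-105) = -31*(-105) = 3255)
(1336 + 27415)/(p - 35768) = (1336 + 27415)/(3255 - 35768) = 28751/(-32513) = 28751*(-1/32513) = -28751/32513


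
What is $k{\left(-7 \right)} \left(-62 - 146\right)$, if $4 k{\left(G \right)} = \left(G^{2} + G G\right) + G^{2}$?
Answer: $-7644$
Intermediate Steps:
$k{\left(G \right)} = \frac{3 G^{2}}{4}$ ($k{\left(G \right)} = \frac{\left(G^{2} + G G\right) + G^{2}}{4} = \frac{\left(G^{2} + G^{2}\right) + G^{2}}{4} = \frac{2 G^{2} + G^{2}}{4} = \frac{3 G^{2}}{4}$)
$k{\left(-7 \right)} \left(-62 - 146\right) = \frac{3 \left(-7\right)^{2}}{4} \left(-62 - 146\right) = \frac{3}{4} \cdot 49 \left(-208\right) = \frac{147}{4} \left(-208\right) = -7644$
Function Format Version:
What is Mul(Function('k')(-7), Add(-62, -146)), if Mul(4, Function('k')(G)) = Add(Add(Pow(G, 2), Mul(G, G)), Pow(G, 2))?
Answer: -7644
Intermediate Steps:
Function('k')(G) = Mul(Rational(3, 4), Pow(G, 2)) (Function('k')(G) = Mul(Rational(1, 4), Add(Add(Pow(G, 2), Mul(G, G)), Pow(G, 2))) = Mul(Rational(1, 4), Add(Add(Pow(G, 2), Pow(G, 2)), Pow(G, 2))) = Mul(Rational(1, 4), Add(Mul(2, Pow(G, 2)), Pow(G, 2))) = Mul(Rational(1, 4), Mul(3, Pow(G, 2))) = Mul(Rational(3, 4), Pow(G, 2)))
Mul(Function('k')(-7), Add(-62, -146)) = Mul(Mul(Rational(3, 4), Pow(-7, 2)), Add(-62, -146)) = Mul(Mul(Rational(3, 4), 49), -208) = Mul(Rational(147, 4), -208) = -7644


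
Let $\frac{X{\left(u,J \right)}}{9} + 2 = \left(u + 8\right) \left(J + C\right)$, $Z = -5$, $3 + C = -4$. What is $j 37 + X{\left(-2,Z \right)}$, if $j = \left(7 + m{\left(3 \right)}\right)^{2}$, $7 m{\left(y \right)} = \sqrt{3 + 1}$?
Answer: $\frac{63603}{49} \approx 1298.0$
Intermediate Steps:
$C = -7$ ($C = -3 - 4 = -7$)
$X{\left(u,J \right)} = -18 + 9 \left(-7 + J\right) \left(8 + u\right)$ ($X{\left(u,J \right)} = -18 + 9 \left(u + 8\right) \left(J - 7\right) = -18 + 9 \left(8 + u\right) \left(-7 + J\right) = -18 + 9 \left(-7 + J\right) \left(8 + u\right)$)
$m{\left(y \right)} = \frac{2}{7}$ ($m{\left(y \right)} = \frac{\sqrt{3 + 1}}{7} = \frac{\sqrt{4}}{7} = \frac{1}{7} \cdot 2 = \frac{2}{7}$)
$j = \frac{2601}{49}$ ($j = \left(7 + \frac{2}{7}\right)^{2} = \left(\frac{51}{7}\right)^{2} = \frac{2601}{49} \approx 53.082$)
$j 37 + X{\left(-2,Z \right)} = \frac{2601}{49} \cdot 37 + \left(-522 - -126 + 72 \left(-5\right) + 9 \left(-5\right) \left(-2\right)\right) = \frac{96237}{49} + \left(-522 + 126 - 360 + 90\right) = \frac{96237}{49} - 666 = \frac{63603}{49}$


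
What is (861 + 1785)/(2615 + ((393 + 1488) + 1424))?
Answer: 1323/2960 ≈ 0.44696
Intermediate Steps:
(861 + 1785)/(2615 + ((393 + 1488) + 1424)) = 2646/(2615 + (1881 + 1424)) = 2646/(2615 + 3305) = 2646/5920 = 2646*(1/5920) = 1323/2960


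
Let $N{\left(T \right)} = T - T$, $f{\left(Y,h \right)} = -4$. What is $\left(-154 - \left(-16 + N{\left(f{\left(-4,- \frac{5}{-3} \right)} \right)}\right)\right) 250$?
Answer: $-34500$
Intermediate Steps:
$N{\left(T \right)} = 0$
$\left(-154 - \left(-16 + N{\left(f{\left(-4,- \frac{5}{-3} \right)} \right)}\right)\right) 250 = \left(-154 + \left(16 - 0\right)\right) 250 = \left(-154 + \left(16 + 0\right)\right) 250 = \left(-154 + 16\right) 250 = \left(-138\right) 250 = -34500$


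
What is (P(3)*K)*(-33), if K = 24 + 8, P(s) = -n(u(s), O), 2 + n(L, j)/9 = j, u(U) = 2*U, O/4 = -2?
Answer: -95040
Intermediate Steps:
O = -8 (O = 4*(-2) = -8)
n(L, j) = -18 + 9*j
P(s) = 90 (P(s) = -(-18 + 9*(-8)) = -(-18 - 72) = -1*(-90) = 90)
K = 32
(P(3)*K)*(-33) = (90*32)*(-33) = 2880*(-33) = -95040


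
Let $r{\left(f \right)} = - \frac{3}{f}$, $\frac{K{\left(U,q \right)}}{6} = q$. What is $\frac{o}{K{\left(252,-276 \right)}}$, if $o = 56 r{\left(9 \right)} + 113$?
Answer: $- \frac{283}{4968} \approx -0.056965$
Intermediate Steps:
$K{\left(U,q \right)} = 6 q$
$o = \frac{283}{3}$ ($o = 56 \left(- \frac{3}{9}\right) + 113 = 56 \left(\left(-3\right) \frac{1}{9}\right) + 113 = 56 \left(- \frac{1}{3}\right) + 113 = - \frac{56}{3} + 113 = \frac{283}{3} \approx 94.333$)
$\frac{o}{K{\left(252,-276 \right)}} = \frac{283}{3 \cdot 6 \left(-276\right)} = \frac{283}{3 \left(-1656\right)} = \frac{283}{3} \left(- \frac{1}{1656}\right) = - \frac{283}{4968}$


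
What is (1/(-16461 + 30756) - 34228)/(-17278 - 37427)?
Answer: 489289259/782007975 ≈ 0.62568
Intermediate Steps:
(1/(-16461 + 30756) - 34228)/(-17278 - 37427) = (1/14295 - 34228)/(-54705) = (1/14295 - 34228)*(-1/54705) = -489289259/14295*(-1/54705) = 489289259/782007975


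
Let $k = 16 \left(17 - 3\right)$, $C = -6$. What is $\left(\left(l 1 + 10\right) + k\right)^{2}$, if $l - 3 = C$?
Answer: $53361$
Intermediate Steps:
$k = 224$ ($k = 16 \cdot 14 = 224$)
$l = -3$ ($l = 3 - 6 = -3$)
$\left(\left(l 1 + 10\right) + k\right)^{2} = \left(\left(\left(-3\right) 1 + 10\right) + 224\right)^{2} = \left(\left(-3 + 10\right) + 224\right)^{2} = \left(7 + 224\right)^{2} = 231^{2} = 53361$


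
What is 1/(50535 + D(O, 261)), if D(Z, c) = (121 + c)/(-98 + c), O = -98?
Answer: 163/8237587 ≈ 1.9787e-5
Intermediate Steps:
D(Z, c) = (121 + c)/(-98 + c)
1/(50535 + D(O, 261)) = 1/(50535 + (121 + 261)/(-98 + 261)) = 1/(50535 + 382/163) = 1/(8237587/163) = 163/8237587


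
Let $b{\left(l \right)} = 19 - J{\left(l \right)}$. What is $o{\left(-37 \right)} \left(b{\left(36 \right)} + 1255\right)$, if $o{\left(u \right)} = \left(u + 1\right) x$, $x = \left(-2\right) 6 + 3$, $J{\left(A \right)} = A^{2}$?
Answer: $-7128$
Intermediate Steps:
$x = -9$ ($x = -12 + 3 = -9$)
$o{\left(u \right)} = -9 - 9 u$ ($o{\left(u \right)} = \left(u + 1\right) \left(-9\right) = \left(1 + u\right) \left(-9\right) = -9 - 9 u$)
$b{\left(l \right)} = 19 - l^{2}$
$o{\left(-37 \right)} \left(b{\left(36 \right)} + 1255\right) = \left(-9 - -333\right) \left(\left(19 - 36^{2}\right) + 1255\right) = \left(-9 + 333\right) \left(\left(19 - 1296\right) + 1255\right) = 324 \left(\left(19 - 1296\right) + 1255\right) = 324 \left(-1277 + 1255\right) = 324 \left(-22\right) = -7128$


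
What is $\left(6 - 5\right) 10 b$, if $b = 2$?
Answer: $20$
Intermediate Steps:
$\left(6 - 5\right) 10 b = \left(6 - 5\right) 10 \cdot 2 = 1 \cdot 10 \cdot 2 = 10 \cdot 2 = 20$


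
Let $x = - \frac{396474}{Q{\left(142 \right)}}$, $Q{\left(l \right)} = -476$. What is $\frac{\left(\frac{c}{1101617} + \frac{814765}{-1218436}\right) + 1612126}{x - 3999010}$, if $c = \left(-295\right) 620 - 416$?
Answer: $- \frac{15147122885368199117}{37565866929622581374} \approx -0.40321$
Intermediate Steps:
$c = -183316$ ($c = -182900 - 416 = -183316$)
$x = \frac{11661}{14}$ ($x = - \frac{396474}{-476} = \left(-396474\right) \left(- \frac{1}{476}\right) = \frac{11661}{14} \approx 832.93$)
$\frac{\left(\frac{c}{1101617} + \frac{814765}{-1218436}\right) + 1612126}{x - 3999010} = \frac{\left(- \frac{183316}{1101617} + \frac{814765}{-1218436}\right) + 1612126}{\frac{11661}{14} - 3999010} = \frac{\left(\left(-183316\right) \frac{1}{1101617} + 814765 \left(- \frac{1}{1218436}\right)\right) + 1612126}{- \frac{55974479}{14}} = \left(\left(- \frac{183316}{1101617} - \frac{814765}{1218436}\right) + 1612126\right) \left(- \frac{14}{55974479}\right) = \left(- \frac{1120917788781}{1342249811012} + 1612126\right) \left(- \frac{14}{55974479}\right) = \frac{2163874697909742731}{1342249811012} \left(- \frac{14}{55974479}\right) = - \frac{15147122885368199117}{37565866929622581374}$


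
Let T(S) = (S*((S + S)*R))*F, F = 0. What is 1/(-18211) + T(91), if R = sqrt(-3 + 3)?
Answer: -1/18211 ≈ -5.4912e-5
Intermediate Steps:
R = 0 (R = sqrt(0) = 0)
T(S) = 0 (T(S) = (S*((S + S)*0))*0 = (S*((2*S)*0))*0 = (S*0)*0 = 0*0 = 0)
1/(-18211) + T(91) = 1/(-18211) + 0 = -1/18211 + 0 = -1/18211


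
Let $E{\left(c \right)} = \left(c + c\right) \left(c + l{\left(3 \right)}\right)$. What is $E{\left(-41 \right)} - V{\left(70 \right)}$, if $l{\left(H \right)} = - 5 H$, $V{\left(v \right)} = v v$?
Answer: $-308$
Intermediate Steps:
$V{\left(v \right)} = v^{2}$
$E{\left(c \right)} = 2 c \left(-15 + c\right)$ ($E{\left(c \right)} = \left(c + c\right) \left(c - 15\right) = 2 c \left(c - 15\right) = 2 c \left(-15 + c\right)$)
$E{\left(-41 \right)} - V{\left(70 \right)} = 2 \left(-41\right) \left(-15 - 41\right) - 70^{2} = 2 \left(-41\right) \left(-56\right) - 4900 = 4592 - 4900 = -308$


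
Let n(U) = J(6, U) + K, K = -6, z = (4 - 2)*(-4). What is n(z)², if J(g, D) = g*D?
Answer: 2916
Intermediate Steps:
J(g, D) = D*g
z = -8 (z = 2*(-4) = -8)
n(U) = -6 + 6*U (n(U) = U*6 - 6 = 6*U - 6 = -6 + 6*U)
n(z)² = (-6 + 6*(-8))² = (-6 - 48)² = (-54)² = 2916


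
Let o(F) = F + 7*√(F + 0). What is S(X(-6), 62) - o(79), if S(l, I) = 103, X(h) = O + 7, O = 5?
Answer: 24 - 7*√79 ≈ -38.217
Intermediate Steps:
X(h) = 12 (X(h) = 5 + 7 = 12)
o(F) = F + 7*√F
S(X(-6), 62) - o(79) = 103 - (79 + 7*√79) = 103 + (-79 - 7*√79) = 24 - 7*√79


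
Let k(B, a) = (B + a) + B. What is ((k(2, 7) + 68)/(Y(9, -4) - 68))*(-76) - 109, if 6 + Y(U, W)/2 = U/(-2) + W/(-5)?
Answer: -927/23 ≈ -40.304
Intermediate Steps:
k(B, a) = a + 2*B
Y(U, W) = -12 - U - 2*W/5 (Y(U, W) = -12 + 2*(U/(-2) + W/(-5)) = -12 + 2*(U*(-½) + W*(-⅕)) = -12 + 2*(-U/2 - W/5) = -12 + (-U - 2*W/5) = -12 - U - 2*W/5)
((k(2, 7) + 68)/(Y(9, -4) - 68))*(-76) - 109 = (((7 + 2*2) + 68)/((-12 - 1*9 - ⅖*(-4)) - 68))*(-76) - 109 = (((7 + 4) + 68)/((-12 - 9 + 8/5) - 68))*(-76) - 109 = ((11 + 68)/(-97/5 - 68))*(-76) - 109 = (79/(-437/5))*(-76) - 109 = (79*(-5/437))*(-76) - 109 = -395/437*(-76) - 109 = 1580/23 - 109 = -927/23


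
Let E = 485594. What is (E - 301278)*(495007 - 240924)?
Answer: 46831562228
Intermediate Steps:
(E - 301278)*(495007 - 240924) = (485594 - 301278)*(495007 - 240924) = 184316*254083 = 46831562228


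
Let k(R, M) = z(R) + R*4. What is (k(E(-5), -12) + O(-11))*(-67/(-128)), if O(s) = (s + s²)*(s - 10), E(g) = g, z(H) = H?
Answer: -156445/128 ≈ -1222.2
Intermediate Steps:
k(R, M) = 5*R (k(R, M) = R + R*4 = R + 4*R = 5*R)
O(s) = (-10 + s)*(s + s²) (O(s) = (s + s²)*(-10 + s) = (-10 + s)*(s + s²))
(k(E(-5), -12) + O(-11))*(-67/(-128)) = (5*(-5) - 11*(-10 + (-11)² - 9*(-11)))*(-67/(-128)) = (-25 - 11*(-10 + 121 + 99))*(-67*(-1/128)) = (-25 - 11*210)*(67/128) = (-25 - 2310)*(67/128) = -2335*67/128 = -156445/128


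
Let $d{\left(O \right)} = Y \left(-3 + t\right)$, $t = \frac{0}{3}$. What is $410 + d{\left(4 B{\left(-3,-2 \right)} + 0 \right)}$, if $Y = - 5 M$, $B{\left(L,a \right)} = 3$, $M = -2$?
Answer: $380$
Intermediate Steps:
$t = 0$ ($t = 0 \cdot \frac{1}{3} = 0$)
$Y = 10$ ($Y = \left(-5\right) \left(-2\right) = 10$)
$d{\left(O \right)} = -30$ ($d{\left(O \right)} = 10 \left(-3 + 0\right) = 10 \left(-3\right) = -30$)
$410 + d{\left(4 B{\left(-3,-2 \right)} + 0 \right)} = 410 - 30 = 380$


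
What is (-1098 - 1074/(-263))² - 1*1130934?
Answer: 4545716154/69169 ≈ 65719.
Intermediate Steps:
(-1098 - 1074/(-263))² - 1*1130934 = (-1098 - 1074*(-1/263))² - 1130934 = (-1098 + 1074/263)² - 1130934 = (-287700/263)² - 1130934 = 82771290000/69169 - 1130934 = 4545716154/69169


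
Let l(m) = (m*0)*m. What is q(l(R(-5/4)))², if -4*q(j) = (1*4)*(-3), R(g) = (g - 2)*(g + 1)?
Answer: 9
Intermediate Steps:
R(g) = (1 + g)*(-2 + g) (R(g) = (-2 + g)*(1 + g) = (1 + g)*(-2 + g))
l(m) = 0 (l(m) = 0*m = 0)
q(j) = 3 (q(j) = -1*4*(-3)/4 = -(-3) = -¼*(-12) = 3)
q(l(R(-5/4)))² = 3² = 9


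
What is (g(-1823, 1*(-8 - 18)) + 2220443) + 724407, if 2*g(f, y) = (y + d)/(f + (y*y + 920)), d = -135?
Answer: 1336962061/454 ≈ 2.9449e+6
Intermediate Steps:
g(f, y) = (-135 + y)/(2*(920 + f + y²)) (g(f, y) = ((y - 135)/(f + (y*y + 920)))/2 = ((-135 + y)/(f + (y² + 920)))/2 = ((-135 + y)/(f + (920 + y²)))/2 = ((-135 + y)/(920 + f + y²))/2 = (-135 + y)/(2*(920 + f + y²)))
(g(-1823, 1*(-8 - 18)) + 2220443) + 724407 = ((-135 + 1*(-8 - 18))/(2*(920 - 1823 + (1*(-8 - 18))²)) + 2220443) + 724407 = ((-135 + 1*(-26))/(2*(920 - 1823 + (1*(-26))²)) + 2220443) + 724407 = ((-135 - 26)/(2*(920 - 1823 + (-26)²)) + 2220443) + 724407 = ((½)*(-161)/(920 - 1823 + 676) + 2220443) + 724407 = ((½)*(-161)/(-227) + 2220443) + 724407 = ((½)*(-1/227)*(-161) + 2220443) + 724407 = (161/454 + 2220443) + 724407 = 1008081283/454 + 724407 = 1336962061/454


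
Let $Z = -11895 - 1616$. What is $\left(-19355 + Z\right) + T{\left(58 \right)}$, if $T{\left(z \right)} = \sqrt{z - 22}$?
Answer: $-32860$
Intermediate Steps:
$Z = -13511$ ($Z = -11895 - 1616 = -13511$)
$T{\left(z \right)} = \sqrt{-22 + z}$
$\left(-19355 + Z\right) + T{\left(58 \right)} = \left(-19355 - 13511\right) + \sqrt{-22 + 58} = -32866 + \sqrt{36} = -32866 + 6 = -32860$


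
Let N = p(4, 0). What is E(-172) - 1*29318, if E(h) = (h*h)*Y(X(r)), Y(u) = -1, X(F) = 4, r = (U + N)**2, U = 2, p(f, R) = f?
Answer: -58902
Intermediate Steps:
N = 4
r = 36 (r = (2 + 4)**2 = 6**2 = 36)
E(h) = -h**2 (E(h) = (h*h)*(-1) = h**2*(-1) = -h**2)
E(-172) - 1*29318 = -1*(-172)**2 - 1*29318 = -1*29584 - 29318 = -29584 - 29318 = -58902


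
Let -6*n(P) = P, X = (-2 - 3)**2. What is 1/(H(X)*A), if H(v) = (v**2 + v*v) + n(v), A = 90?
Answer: 1/112125 ≈ 8.9186e-6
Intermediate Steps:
X = 25 (X = (-5)**2 = 25)
n(P) = -P/6
H(v) = 2*v**2 - v/6 (H(v) = (v**2 + v*v) - v/6 = (v**2 + v**2) - v/6 = 2*v**2 - v/6)
1/(H(X)*A) = 1/(((1/6)*25*(-1 + 12*25))*90) = 1/(((1/6)*25*(-1 + 300))*90) = 1/(((1/6)*25*299)*90) = 1/((7475/6)*90) = 1/112125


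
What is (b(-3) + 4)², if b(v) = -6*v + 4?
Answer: 676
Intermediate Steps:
b(v) = 4 - 6*v
(b(-3) + 4)² = ((4 - 6*(-3)) + 4)² = ((4 + 18) + 4)² = (22 + 4)² = 26² = 676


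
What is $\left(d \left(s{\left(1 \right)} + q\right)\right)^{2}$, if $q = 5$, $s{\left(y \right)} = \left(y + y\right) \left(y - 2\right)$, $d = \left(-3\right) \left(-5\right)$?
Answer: $2025$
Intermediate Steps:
$d = 15$
$s{\left(y \right)} = 2 y \left(-2 + y\right)$
$\left(d \left(s{\left(1 \right)} + q\right)\right)^{2} = \left(15 \left(2 \cdot 1 \left(-2 + 1\right) + 5\right)\right)^{2} = \left(15 \left(2 \cdot 1 \left(-1\right) + 5\right)\right)^{2} = \left(15 \left(-2 + 5\right)\right)^{2} = \left(15 \cdot 3\right)^{2} = 45^{2} = 2025$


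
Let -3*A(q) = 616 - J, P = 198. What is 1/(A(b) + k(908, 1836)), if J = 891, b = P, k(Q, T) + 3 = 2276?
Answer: 3/7094 ≈ 0.00042289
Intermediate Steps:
k(Q, T) = 2273 (k(Q, T) = -3 + 2276 = 2273)
b = 198
A(q) = 275/3 (A(q) = -(616 - 1*891)/3 = -(616 - 891)/3 = -1/3*(-275) = 275/3)
1/(A(b) + k(908, 1836)) = 1/(275/3 + 2273) = 1/(7094/3) = 3/7094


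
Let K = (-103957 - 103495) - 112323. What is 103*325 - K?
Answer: 353250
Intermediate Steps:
K = -319775 (K = -207452 - 112323 = -319775)
103*325 - K = 103*325 - 1*(-319775) = 33475 + 319775 = 353250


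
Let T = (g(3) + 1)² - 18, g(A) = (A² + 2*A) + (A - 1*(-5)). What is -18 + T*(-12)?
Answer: -6714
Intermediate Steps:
g(A) = 5 + A² + 3*A (g(A) = (A² + 2*A) + (A + 5) = (A² + 2*A) + (5 + A) = 5 + A² + 3*A)
T = 558 (T = ((5 + 3² + 3*3) + 1)² - 18 = ((5 + 9 + 9) + 1)² - 18 = (23 + 1)² - 18 = 24² - 18 = 576 - 18 = 558)
-18 + T*(-12) = -18 + 558*(-12) = -18 - 6696 = -6714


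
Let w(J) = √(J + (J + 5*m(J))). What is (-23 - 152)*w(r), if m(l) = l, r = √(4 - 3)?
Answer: -175*√7 ≈ -463.01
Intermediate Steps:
r = 1 (r = √1 = 1)
w(J) = √7*√J (w(J) = √(J + (J + 5*J)) = √(J + 6*J) = √(7*J) = √7*√J)
(-23 - 152)*w(r) = (-23 - 152)*(√7*√1) = -175*√7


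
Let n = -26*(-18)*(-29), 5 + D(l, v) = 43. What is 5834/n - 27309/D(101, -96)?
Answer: -46357430/64467 ≈ -719.09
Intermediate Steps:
D(l, v) = 38 (D(l, v) = -5 + 43 = 38)
n = -13572 (n = 468*(-29) = -13572)
5834/n - 27309/D(101, -96) = 5834/(-13572) - 27309/38 = 5834*(-1/13572) - 27309*1/38 = -2917/6786 - 27309/38 = -46357430/64467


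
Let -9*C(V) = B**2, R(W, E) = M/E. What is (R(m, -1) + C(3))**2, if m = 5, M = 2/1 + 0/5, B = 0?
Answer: 4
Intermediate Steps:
M = 2 (M = 2*1 + 0*(1/5) = 2 + 0 = 2)
R(W, E) = 2/E
C(V) = 0 (C(V) = -1/9*0**2 = -1/9*0 = 0)
(R(m, -1) + C(3))**2 = (2/(-1) + 0)**2 = (2*(-1) + 0)**2 = (-2 + 0)**2 = (-2)**2 = 4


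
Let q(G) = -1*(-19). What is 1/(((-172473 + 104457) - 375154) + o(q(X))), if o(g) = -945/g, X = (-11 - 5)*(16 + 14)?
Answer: -19/8421175 ≈ -2.2562e-6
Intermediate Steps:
X = -480 (X = -16*30 = -480)
q(G) = 19
1/(((-172473 + 104457) - 375154) + o(q(X))) = 1/(((-172473 + 104457) - 375154) - 945/19) = 1/((-68016 - 375154) - 945*1/19) = 1/(-443170 - 945/19) = 1/(-8421175/19) = -19/8421175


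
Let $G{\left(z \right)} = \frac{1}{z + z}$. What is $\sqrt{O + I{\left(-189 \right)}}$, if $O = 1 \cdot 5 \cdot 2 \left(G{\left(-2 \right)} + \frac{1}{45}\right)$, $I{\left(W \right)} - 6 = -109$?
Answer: $\frac{i \sqrt{3790}}{6} \approx 10.26 i$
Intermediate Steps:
$G{\left(z \right)} = \frac{1}{2 z}$
$I{\left(W \right)} = -103$ ($I{\left(W \right)} = 6 - 109 = -103$)
$O = - \frac{41}{18}$ ($O = 1 \cdot 5 \cdot 2 \left(\frac{1}{2 \left(-2\right)} + \frac{1}{45}\right) = 5 \cdot 2 \left(\frac{1}{2} \left(- \frac{1}{2}\right) + \frac{1}{45}\right) = 10 \left(- \frac{1}{4} + \frac{1}{45}\right) = 10 \left(- \frac{41}{180}\right) = - \frac{41}{18} \approx -2.2778$)
$\sqrt{O + I{\left(-189 \right)}} = \sqrt{- \frac{41}{18} - 103} = \sqrt{- \frac{1895}{18}} = \frac{i \sqrt{3790}}{6}$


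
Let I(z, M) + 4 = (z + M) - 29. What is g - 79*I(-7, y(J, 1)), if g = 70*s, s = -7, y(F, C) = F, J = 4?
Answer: 2354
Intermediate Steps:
I(z, M) = -33 + M + z (I(z, M) = -4 + ((z + M) - 29) = -4 + ((M + z) - 29) = -4 + (-29 + M + z) = -33 + M + z)
g = -490 (g = 70*(-7) = -490)
g - 79*I(-7, y(J, 1)) = -490 - 79*(-33 + 4 - 7) = -490 - 79*(-36) = -490 + 2844 = 2354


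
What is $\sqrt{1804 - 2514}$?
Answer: $i \sqrt{710} \approx 26.646 i$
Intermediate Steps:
$\sqrt{1804 - 2514} = \sqrt{-710} = i \sqrt{710}$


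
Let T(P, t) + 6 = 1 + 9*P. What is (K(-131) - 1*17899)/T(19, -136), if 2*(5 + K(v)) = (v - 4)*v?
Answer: -18123/332 ≈ -54.587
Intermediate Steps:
T(P, t) = -5 + 9*P (T(P, t) = -6 + (1 + 9*P) = -5 + 9*P)
K(v) = -5 + v*(-4 + v)/2 (K(v) = -5 + ((v - 4)*v)/2 = -5 + ((-4 + v)*v)/2 = -5 + (v*(-4 + v))/2 = -5 + v*(-4 + v)/2)
(K(-131) - 1*17899)/T(19, -136) = ((-5 + (½)*(-131)² - 2*(-131)) - 1*17899)/(-5 + 9*19) = ((-5 + (½)*17161 + 262) - 17899)/(-5 + 171) = ((-5 + 17161/2 + 262) - 17899)/166 = (17675/2 - 17899)*(1/166) = -18123/2*1/166 = -18123/332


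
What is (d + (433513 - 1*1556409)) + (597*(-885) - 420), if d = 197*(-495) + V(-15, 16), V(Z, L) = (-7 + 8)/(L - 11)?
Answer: -8745879/5 ≈ -1.7492e+6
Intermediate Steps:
V(Z, L) = 1/(-11 + L)
d = -487574/5 (d = 197*(-495) + 1/(-11 + 16) = -97515 + 1/5 = -487574/5 ≈ -97515.)
(d + (433513 - 1*1556409)) + (597*(-885) - 420) = (-487574/5 + (433513 - 1*1556409)) + (597*(-885) - 420) = (-487574/5 + (433513 - 1556409)) + (-528345 - 420) = (-487574/5 - 1122896) - 528765 = -6102054/5 - 528765 = -8745879/5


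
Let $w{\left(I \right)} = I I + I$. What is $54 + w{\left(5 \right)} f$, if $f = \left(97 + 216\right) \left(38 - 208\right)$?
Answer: $-1596246$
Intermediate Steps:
$f = -53210$ ($f = 313 \left(-170\right) = -53210$)
$w{\left(I \right)} = I + I^{2}$ ($w{\left(I \right)} = I^{2} + I = I + I^{2}$)
$54 + w{\left(5 \right)} f = 54 + 5 \left(1 + 5\right) \left(-53210\right) = 54 + 5 \cdot 6 \left(-53210\right) = 54 + 30 \left(-53210\right) = 54 - 1596300 = -1596246$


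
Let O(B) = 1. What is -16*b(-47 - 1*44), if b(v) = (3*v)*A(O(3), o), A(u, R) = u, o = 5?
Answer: 4368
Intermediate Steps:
b(v) = 3*v (b(v) = (3*v)*1 = 3*v)
-16*b(-47 - 1*44) = -48*(-47 - 1*44) = -48*(-47 - 44) = -48*(-91) = -16*(-273) = 4368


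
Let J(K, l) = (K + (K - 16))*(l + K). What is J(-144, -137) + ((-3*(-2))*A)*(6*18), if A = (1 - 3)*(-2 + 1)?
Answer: 86720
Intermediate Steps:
A = 2 (A = -2*(-1) = 2)
J(K, l) = (-16 + 2*K)*(K + l) (J(K, l) = (K + (-16 + K))*(K + l) = (-16 + 2*K)*(K + l))
J(-144, -137) + ((-3*(-2))*A)*(6*18) = (-16*(-144) - 16*(-137) + 2*(-144)² + 2*(-144)*(-137)) + (-3*(-2)*2)*(6*18) = (2304 + 2192 + 2*20736 + 39456) + (6*2)*108 = (2304 + 2192 + 41472 + 39456) + 12*108 = 85424 + 1296 = 86720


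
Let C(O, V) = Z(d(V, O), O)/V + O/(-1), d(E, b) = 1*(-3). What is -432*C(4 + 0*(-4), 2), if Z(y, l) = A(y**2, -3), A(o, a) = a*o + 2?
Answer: 7128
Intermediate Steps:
d(E, b) = -3
A(o, a) = 2 + a*o
Z(y, l) = 2 - 3*y**2
C(O, V) = -O - 25/V (C(O, V) = (2 - 3*(-3)**2)/V + O/(-1) = (2 - 3*9)/V + O*(-1) = (2 - 27)/V - O = -25/V - O = -O - 25/V)
-432*C(4 + 0*(-4), 2) = -432*(-(4 + 0*(-4)) - 25/2) = -432*(-(4 + 0) - 25*1/2) = -432*(-1*4 - 25/2) = -432*(-4 - 25/2) = -432*(-33/2) = 7128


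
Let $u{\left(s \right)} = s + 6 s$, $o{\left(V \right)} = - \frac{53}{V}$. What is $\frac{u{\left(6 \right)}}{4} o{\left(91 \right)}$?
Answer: $- \frac{159}{26} \approx -6.1154$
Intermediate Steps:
$u{\left(s \right)} = 7 s$
$\frac{u{\left(6 \right)}}{4} o{\left(91 \right)} = \frac{7 \cdot 6}{4} \left(- \frac{53}{91}\right) = 42 \cdot \frac{1}{4} \left(\left(-53\right) \frac{1}{91}\right) = \frac{21}{2} \left(- \frac{53}{91}\right) = - \frac{159}{26}$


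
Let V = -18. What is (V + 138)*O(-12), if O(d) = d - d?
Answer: 0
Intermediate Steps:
O(d) = 0
(V + 138)*O(-12) = (-18 + 138)*0 = 120*0 = 0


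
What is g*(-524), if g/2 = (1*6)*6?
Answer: -37728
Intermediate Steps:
g = 72 (g = 2*((1*6)*6) = 2*(6*6) = 2*36 = 72)
g*(-524) = 72*(-524) = -37728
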